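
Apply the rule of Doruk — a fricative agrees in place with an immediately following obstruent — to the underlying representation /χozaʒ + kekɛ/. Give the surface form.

[χozaɣkekɛ]

/ʒ/ is a voiced postalveolar fricative. The following trigger /k/ is velar, so /ʒ/ must become velar as well.
Changing only its place to velar gives [ɣ] — the voiced velar fricative.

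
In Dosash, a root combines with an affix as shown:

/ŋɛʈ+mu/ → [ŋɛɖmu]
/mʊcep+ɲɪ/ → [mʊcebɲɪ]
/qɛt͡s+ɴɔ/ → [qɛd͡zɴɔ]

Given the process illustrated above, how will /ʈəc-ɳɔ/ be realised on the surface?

[ʈəɟɳɔ]

The data show regressive voicing assimilation: /ʈ/ → [ɖ] before /m/; /p/ → [b] before /ɲ/; /t͡s/ → [d͡z] before /ɴ/. In each pair only voicing changes, matching the following consonant, while place and manner stay constant.
/c/ is a voiceless palatal stop. The following trigger /ɳ/ is voiced, so /c/ must become voiced as well.
The voiced palatal stop is [ɟ], so /c/ → [ɟ].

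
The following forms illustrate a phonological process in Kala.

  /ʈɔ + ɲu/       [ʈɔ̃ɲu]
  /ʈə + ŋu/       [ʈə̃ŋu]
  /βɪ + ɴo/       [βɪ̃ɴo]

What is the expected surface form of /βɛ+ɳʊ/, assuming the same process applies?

The data show regressive nasality assimilation (vowel nasalisation): /ɔ/ → [ɔ̃] before /ɲ/; /ə/ → [ə̃] before /ŋ/; /ɪ/ → [ɪ̃] before /ɴ/ — a vowel is nasalised by an immediately following nasal consonant.
The vowel /ɛ/ is adjacent to the following nasal /ɳ/, so it acquires [+nasal] and surfaces as [ɛ̃].

[βɛ̃ɳʊ]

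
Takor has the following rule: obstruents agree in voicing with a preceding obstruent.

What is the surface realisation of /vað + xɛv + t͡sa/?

[vaðɣɛvd͡za]

/x/ is a voiceless velar fricative. The preceding trigger /ð/ is voiced, so /x/ must become voiced as well.
A voiced velar fricative is [ɣ], so the surface segment is [ɣ].
At the second juncture, /t͡s/ likewise becomes [d͡z] adjacent to /v/.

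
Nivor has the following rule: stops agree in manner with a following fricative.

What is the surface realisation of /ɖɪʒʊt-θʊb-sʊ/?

The rule targets /t/ (voiceless alveolar stop), which sits before the trigger /θ/ (fricative).
Changing only its manner to fricative gives [s] — the voiceless alveolar fricative.
At the second juncture, /b/ likewise becomes [β] adjacent to /s/.

[ɖɪʒʊsθʊβsʊ]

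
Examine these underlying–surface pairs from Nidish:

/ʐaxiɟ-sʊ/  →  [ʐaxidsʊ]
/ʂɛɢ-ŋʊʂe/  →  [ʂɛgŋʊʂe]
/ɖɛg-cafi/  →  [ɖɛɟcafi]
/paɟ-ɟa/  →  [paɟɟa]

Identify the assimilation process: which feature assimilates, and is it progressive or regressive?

regressive place assimilation

Comparing underlying and surface forms, /ɟ/ → [d] is the alternation; the neighbouring /s/ is constant.
/ɟ/ is palatal while /s/ is alveolar; the output [d] is alveolar, matching the trigger — so the feature that spreads is place.
Manner and voice are unchanged, so the assimilation is partial, not total.
The other alternating forms pattern the same way: /ɢ/ → [g] before /ŋ/ (uvular → velar, matching velar); /g/ → [ɟ] before /c/ (velar → palatal, matching palatal) — only place changes, and always toward the following segment.
Nothing changes in [paɟɟa]: there the adjacent consonants already agree in place (/ɟ/ and /ɟ/ are both palatal), so this form is consistent with the same rule.
The trigger is the following segment, so the direction is regressive (anticipatory).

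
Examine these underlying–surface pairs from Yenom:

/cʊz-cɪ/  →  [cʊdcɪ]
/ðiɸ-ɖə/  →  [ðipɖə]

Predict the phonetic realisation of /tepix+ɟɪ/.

The data show regressive manner assimilation: /z/ → [d] before /c/; /ɸ/ → [p] before /ɖ/. In each pair only manner changes, matching the following consonant, while place and voice stay constant.
/x/ is a voiceless velar fricative. The following trigger /ɟ/ is a stop, so /x/ must become a stop as well.
Changing only its manner to stop gives [k] — the voiceless velar stop.

[tepikɟɪ]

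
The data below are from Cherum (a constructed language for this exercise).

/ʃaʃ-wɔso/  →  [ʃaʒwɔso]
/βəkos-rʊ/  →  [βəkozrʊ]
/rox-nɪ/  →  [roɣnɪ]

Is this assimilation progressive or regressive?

regressive

The segment that alternates is /ʃ/, which surfaces as [ʒ] when adjacent to /w/.
/ʃ/ is voiceless while /w/ is voiced; the output [ʒ] is voiced, matching the trigger — so the feature that spreads is voicing.
Checking the remaining alternations: /s/ → [z] before /r/ (voiceless → voiced, matching voiced); /x/ → [ɣ] before /n/ (voiceless → voiced, matching voiced) — only voicing changes, and always toward the following segment.
The trigger is the following segment, so the direction is regressive (anticipatory).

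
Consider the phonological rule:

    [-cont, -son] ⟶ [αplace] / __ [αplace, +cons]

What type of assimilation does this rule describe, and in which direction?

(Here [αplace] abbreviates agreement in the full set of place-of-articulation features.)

regressive place assimilation

The rule copies the place features (abbreviated [place]) from the environment onto the target, so the assimilating feature is place.
Since the environment is written after the underscore, the trigger follows the target; the direction is regressive.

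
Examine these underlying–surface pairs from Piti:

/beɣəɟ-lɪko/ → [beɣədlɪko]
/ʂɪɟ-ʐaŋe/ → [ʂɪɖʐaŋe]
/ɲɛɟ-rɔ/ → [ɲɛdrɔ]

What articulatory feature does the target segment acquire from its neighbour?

Comparing underlying and surface forms, /ɟ/ → [d] is the alternation; the neighbouring /l/ is constant.
The change palatal → alveolar matches the place of the following /l/, identifying this as place assimilation.
Checking the remaining alternations: /ɟ/ → [ɖ] before /ʐ/ (palatal → retroflex, matching retroflex); /ɟ/ → [d] before /r/ (palatal → alveolar, matching alveolar) — only place changes, and always toward the following segment.

place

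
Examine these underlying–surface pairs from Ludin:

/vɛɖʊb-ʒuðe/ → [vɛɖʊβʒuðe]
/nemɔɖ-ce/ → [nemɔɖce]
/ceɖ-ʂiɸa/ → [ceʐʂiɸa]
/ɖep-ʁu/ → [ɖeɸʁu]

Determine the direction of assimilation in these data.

Comparing underlying and surface forms, /b/ → [β] is the alternation; the neighbouring /ʒ/ is constant.
The change stop → fricative matches the manner of the following /ʒ/, identifying this as manner assimilation.
The same holds elsewhere in the data: /ɖ/ → [ʐ] before /ʂ/ (stop → fricative, matching a fricative); /p/ → [ɸ] before /ʁ/ (stop → fricative, matching a fricative) — only manner changes, and always toward the following segment.
Nothing changes in [nemɔɖce]: there the adjacent consonants already agree in manner (/ɖ/ and /c/ are both stops), so this form is consistent with the same rule.
The trigger is the following segment, so the direction is regressive (anticipatory).

regressive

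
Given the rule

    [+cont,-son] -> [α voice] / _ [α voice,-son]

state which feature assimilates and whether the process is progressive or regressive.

regressive voicing assimilation

The rule copies [voice] from the environment onto the target, so the assimilating feature is voicing.
The conditioning segment sits to the right of the focus bar, meaning the trigger follows the segment that changes — regressive assimilation.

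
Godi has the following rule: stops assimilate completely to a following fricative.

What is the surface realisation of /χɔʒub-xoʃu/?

/b/ is the segment targeted by the rule; it sits immediately before /x/, so it assimilates completely and surfaces as [x].

[χɔʒuxxoʃu]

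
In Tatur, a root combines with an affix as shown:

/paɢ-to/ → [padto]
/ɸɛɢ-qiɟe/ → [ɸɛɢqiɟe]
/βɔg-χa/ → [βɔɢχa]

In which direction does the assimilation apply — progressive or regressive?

regressive

Underlying /ɢ/ is realised as [d] next to /t/; /t/ itself does not change.
/ɢ/ is uvular while /t/ is alveolar; the output [d] is alveolar, matching the trigger — so the feature that spreads is place.
The other alternating form patterns the same way: /g/ → [ɢ] before /χ/ (velar → uvular, matching uvular) — only place changes, and always toward the following segment.
Nothing changes in [ɸɛɢqiɟe]: there the adjacent consonants already agree in place (/ɢ/ and /q/ are both uvular), so this form is consistent with the same rule.
Since the segment that changes precedes the conditioning segment, the assimilation is regressive.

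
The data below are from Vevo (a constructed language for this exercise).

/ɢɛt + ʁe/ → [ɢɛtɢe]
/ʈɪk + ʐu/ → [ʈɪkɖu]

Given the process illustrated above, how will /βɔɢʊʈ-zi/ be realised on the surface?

[βɔɢʊʈdi]

The data show progressive manner assimilation: /ʁ/ → [ɢ] after /t/; /ʐ/ → [ɖ] after /k/. In each pair only manner changes, matching the preceding consonant, while place and voice stay constant.
/z/ is a voiced alveolar fricative. The preceding trigger /ʈ/ is a stop, so /z/ must become a stop as well.
The voiced alveolar stop is [d], so /z/ → [d].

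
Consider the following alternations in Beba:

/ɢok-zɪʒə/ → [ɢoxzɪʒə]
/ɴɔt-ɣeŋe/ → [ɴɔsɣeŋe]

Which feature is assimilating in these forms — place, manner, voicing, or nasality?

manner

Underlying /k/ is realised as [x] next to /z/; /z/ itself does not change.
/k/ is a stop while /z/ is a fricative; the output [x] is a fricative, matching the trigger — so the feature that spreads is manner.
The other alternating form patterns the same way: /t/ → [s] before /ɣ/ (stop → fricative, matching a fricative) — only manner changes, and always toward the following segment.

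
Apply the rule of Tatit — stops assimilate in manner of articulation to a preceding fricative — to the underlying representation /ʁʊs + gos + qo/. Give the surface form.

[ʁʊsɣosχo]

The rule targets /g/ (voiced velar stop), which sits after the trigger /s/ (fricative).
A voiced velar fricative is [ɣ], so the surface segment is [ɣ].
At the second juncture, /q/ likewise becomes [χ] adjacent to /s/.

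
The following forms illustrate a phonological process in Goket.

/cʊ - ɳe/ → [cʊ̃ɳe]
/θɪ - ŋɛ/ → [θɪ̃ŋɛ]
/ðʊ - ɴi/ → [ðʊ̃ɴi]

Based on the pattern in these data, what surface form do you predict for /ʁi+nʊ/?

[ʁĩnʊ]

The data show regressive nasality assimilation (vowel nasalisation): /ʊ/ → [ʊ̃] before /ɳ/; /ɪ/ → [ɪ̃] before /ŋ/; /ʊ/ → [ʊ̃] before /ɴ/ — a vowel is nasalised by an immediately following nasal consonant.
/i/ sits next to the nasal /n/ and is therefore nasalised to [ĩ].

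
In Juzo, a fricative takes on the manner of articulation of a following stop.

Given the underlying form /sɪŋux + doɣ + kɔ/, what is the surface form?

[sɪŋukdogkɔ]

The rule targets /x/ (voiceless velar fricative), which sits before the trigger /d/ (stop).
The voiceless velar stop is [k], so /x/ → [k].
The same rule applies at the second boundary: /ɣ/ → [g] next to /k/.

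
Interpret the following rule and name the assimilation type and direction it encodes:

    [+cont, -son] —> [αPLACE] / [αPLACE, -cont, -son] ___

progressive place assimilation

The shared variable α links the value of the place features (abbreviated [PLACE]) on the target to the same value on the neighbouring segment, so place is the feature that assimilates.
The conditioning segment sits to the left of the focus bar, meaning the trigger precedes the segment that changes — progressive assimilation.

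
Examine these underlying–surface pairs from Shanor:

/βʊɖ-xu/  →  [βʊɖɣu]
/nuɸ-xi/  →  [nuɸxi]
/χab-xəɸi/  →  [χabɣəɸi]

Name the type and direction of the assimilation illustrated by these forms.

Underlying /x/ is realised as [ɣ] next to /ɖ/; /ɖ/ itself does not change.
/x/ is voiceless while /ɖ/ is voiced; the output [ɣ] is voiced, matching the trigger — so the feature that spreads is voicing.
Place and manner are unchanged, so the assimilation is partial, not total.
The same holds elsewhere in the data: /x/ → [ɣ] after /b/ (voiceless → voiced, matching voiced) — only voicing changes, and always toward the preceding segment.
No alternation appears in [nuɸxi]: there the adjacent consonants already agree in voicing (/x/ and /ɸ/ are both voiceless), so this form is consistent with the same rule.
Since the segment that changes follows the conditioning segment, the assimilation is progressive.

progressive voicing assimilation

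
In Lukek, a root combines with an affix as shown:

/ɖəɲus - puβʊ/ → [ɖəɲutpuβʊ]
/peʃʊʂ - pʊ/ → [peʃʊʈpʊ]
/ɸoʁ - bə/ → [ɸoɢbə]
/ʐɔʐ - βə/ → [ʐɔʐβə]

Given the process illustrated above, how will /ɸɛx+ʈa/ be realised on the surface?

[ɸɛkʈa]

The data show regressive manner assimilation: /s/ → [t] before /p/; /ʂ/ → [ʈ] before /p/; /ʁ/ → [ɢ] before /b/. In each pair only manner changes, matching the following consonant, while place and voice stay constant.
No alternation appears in [ʐɔʐβə]: there the adjacent consonants already agree in manner (/ʐ/ and /β/ are both fricatives), so this form is consistent with the same rule.
/x/ is a voiceless velar fricative. The following trigger /ʈ/ is a stop, so /x/ must become a stop as well.
The voiceless velar stop is [k], so /x/ → [k].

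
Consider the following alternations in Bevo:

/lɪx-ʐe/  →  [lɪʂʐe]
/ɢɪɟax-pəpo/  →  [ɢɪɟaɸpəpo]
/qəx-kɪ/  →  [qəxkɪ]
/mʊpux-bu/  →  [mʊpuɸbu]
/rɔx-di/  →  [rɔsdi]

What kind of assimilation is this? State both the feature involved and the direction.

The segment that alternates is /x/, which surfaces as [ʂ] when adjacent to /ʐ/.
The change velar → retroflex matches the place of the following /ʐ/, identifying this as place assimilation.
Manner and voice are unchanged, so the assimilation is partial, not total.
The other alternating forms pattern the same way: /x/ → [ɸ] before /p/ (velar → bilabial, matching bilabial); /x/ → [ɸ] before /b/ (velar → bilabial, matching bilabial); /x/ → [s] before /d/ (velar → alveolar, matching alveolar) — only place changes, and always toward the following segment.
Nothing changes in [qəxkɪ]: there the adjacent consonants already agree in place (/x/ and /k/ are both velar), so this form is consistent with the same rule.
Since the segment that changes precedes the conditioning segment, the assimilation is regressive.

regressive place assimilation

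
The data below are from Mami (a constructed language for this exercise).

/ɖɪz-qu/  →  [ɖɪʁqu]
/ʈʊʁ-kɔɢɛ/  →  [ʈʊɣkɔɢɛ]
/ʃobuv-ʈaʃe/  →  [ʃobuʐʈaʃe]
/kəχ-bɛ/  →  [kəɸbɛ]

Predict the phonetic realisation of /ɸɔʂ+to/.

[ɸɔsto]

The data show regressive place assimilation: /z/ → [ʁ] before /q/; /ʁ/ → [ɣ] before /k/; /v/ → [ʐ] before /ʈ/; /χ/ → [ɸ] before /b/. In each pair only place changes, matching the following consonant, while manner and voice stay constant.
The rule targets /ʂ/ (voiceless retroflex fricative), which sits before the trigger /t/ (alveolar).
The voiceless alveolar fricative is [s], so /ʂ/ → [s].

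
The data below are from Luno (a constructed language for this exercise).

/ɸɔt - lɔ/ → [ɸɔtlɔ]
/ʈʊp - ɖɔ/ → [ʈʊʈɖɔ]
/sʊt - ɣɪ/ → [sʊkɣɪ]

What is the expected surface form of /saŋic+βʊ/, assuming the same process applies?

[saŋipβʊ]

The data show regressive place assimilation: /p/ → [ʈ] before /ɖ/; /t/ → [k] before /ɣ/. In each pair only place changes, matching the following consonant, while manner and voice stay constant.
No alternation appears in [ɸɔtlɔ]: there the adjacent consonants already agree in place (/t/ and /l/ are both alveolar), so this form is consistent with the same rule.
The rule targets /c/ (voiceless palatal stop), which sits before the trigger /β/ (bilabial).
A voiceless bilabial stop is [p], so the surface segment is [p].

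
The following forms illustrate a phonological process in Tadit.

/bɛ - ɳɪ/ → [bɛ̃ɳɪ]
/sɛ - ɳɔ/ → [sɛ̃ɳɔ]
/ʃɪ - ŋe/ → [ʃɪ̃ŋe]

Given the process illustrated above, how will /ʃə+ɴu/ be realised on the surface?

[ʃə̃ɴu]

The data show regressive nasality assimilation (vowel nasalisation): /ɛ/ → [ɛ̃] before /ɳ/; /ɪ/ → [ɪ̃] before /ŋ/ — a vowel is nasalised by an immediately following nasal consonant.
The vowel /ə/ is adjacent to the following nasal /ɴ/, so it acquires [+nasal] and surfaces as [ə̃].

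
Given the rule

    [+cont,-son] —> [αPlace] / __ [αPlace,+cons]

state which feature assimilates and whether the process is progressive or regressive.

The rule copies the place features (abbreviated [Place]) from the environment onto the target, so the assimilating feature is place.
The conditioning segment sits to the right of the focus bar, meaning the trigger follows the segment that changes — regressive assimilation.

regressive place assimilation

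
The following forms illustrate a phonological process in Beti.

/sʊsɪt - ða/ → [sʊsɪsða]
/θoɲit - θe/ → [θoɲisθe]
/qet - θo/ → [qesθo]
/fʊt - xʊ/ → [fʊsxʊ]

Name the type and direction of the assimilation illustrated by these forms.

regressive manner assimilation

Underlying /t/ is realised as [s] next to /ð/; /ð/ itself does not change.
The change stop → fricative matches the manner of the following /ð/, identifying this as manner assimilation.
Place and voice are unchanged, so the assimilation is partial, not total.
Checking the remaining alternations: /t/ → [s] before /θ/ (stop → fricative, matching a fricative); /t/ → [s] before /x/ (stop → fricative, matching a fricative) — only manner changes, and always toward the following segment.
Since the segment that changes precedes the conditioning segment, the assimilation is regressive.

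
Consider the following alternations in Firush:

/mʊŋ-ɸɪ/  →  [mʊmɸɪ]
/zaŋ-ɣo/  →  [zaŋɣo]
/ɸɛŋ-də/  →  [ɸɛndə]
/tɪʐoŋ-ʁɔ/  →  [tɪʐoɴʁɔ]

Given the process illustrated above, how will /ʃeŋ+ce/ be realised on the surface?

[ʃeɲce]

The data show regressive place assimilation: /ŋ/ → [m] before /ɸ/; /ŋ/ → [n] before /d/; /ŋ/ → [ɴ] before /ʁ/. In each pair only place changes, matching the following consonant, while manner and voice stay constant.
Nothing changes in [zaŋɣo]: there the adjacent consonants already agree in place (/ŋ/ and /ɣ/ are both velar), so this form is consistent with the same rule.
/ŋ/ is a voiced velar nasal. The following trigger /c/ is palatal, so /ŋ/ must become palatal as well.
The voiced palatal nasal is [ɲ], so /ŋ/ → [ɲ].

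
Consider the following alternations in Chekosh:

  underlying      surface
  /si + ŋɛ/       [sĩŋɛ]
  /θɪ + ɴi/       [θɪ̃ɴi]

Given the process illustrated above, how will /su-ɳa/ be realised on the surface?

The data show regressive nasality assimilation (vowel nasalisation): /i/ → [ĩ] before /ŋ/; /ɪ/ → [ɪ̃] before /ɴ/ — a vowel is nasalised by an immediately following nasal consonant.
/u/ sits next to the nasal /ɳ/ and is therefore nasalised to [ũ].

[sũɳa]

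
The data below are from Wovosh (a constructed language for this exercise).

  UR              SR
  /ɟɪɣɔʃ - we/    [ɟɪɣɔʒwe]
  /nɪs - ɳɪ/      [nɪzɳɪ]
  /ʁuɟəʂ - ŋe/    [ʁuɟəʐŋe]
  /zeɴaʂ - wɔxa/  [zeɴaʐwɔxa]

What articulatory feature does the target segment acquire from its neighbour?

voicing

The segment that alternates is /ʃ/, which surfaces as [ʒ] when adjacent to /w/.
/ʃ/ is voiceless while /w/ is voiced; the output [ʒ] is voiced, matching the trigger — so the feature that spreads is voicing.
Checking the remaining alternations: /s/ → [z] before /ɳ/ (voiceless → voiced, matching voiced); /ʂ/ → [ʐ] before /ŋ/ (voiceless → voiced, matching voiced); /ʂ/ → [ʐ] before /w/ (voiceless → voiced, matching voiced) — only voicing changes, and always toward the following segment.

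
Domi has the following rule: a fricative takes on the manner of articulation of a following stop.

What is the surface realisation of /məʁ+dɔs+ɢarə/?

The rule targets /ʁ/ (voiced uvular fricative), which sits before the trigger /d/ (stop).
A voiced uvular stop is [ɢ], so the surface segment is [ɢ].
At the second juncture, /s/ likewise becomes [t] adjacent to /ɢ/.

[məɢdɔtɢarə]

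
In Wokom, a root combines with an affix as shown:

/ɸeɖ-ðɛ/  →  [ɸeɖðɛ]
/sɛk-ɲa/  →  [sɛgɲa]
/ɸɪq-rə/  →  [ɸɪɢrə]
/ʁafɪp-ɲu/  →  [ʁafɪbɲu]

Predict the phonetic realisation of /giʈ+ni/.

The data show regressive voicing assimilation: /k/ → [g] before /ɲ/; /q/ → [ɢ] before /r/; /p/ → [b] before /ɲ/. In each pair only voicing changes, matching the following consonant, while place and manner stay constant.
Nothing changes in [ɸeɖðɛ]: there the adjacent consonants already agree in voicing (/ɖ/ and /ð/ are both voiced), so this form is consistent with the same rule.
/ʈ/ is a voiceless retroflex stop. The following trigger /n/ is voiced, so /ʈ/ must become voiced as well.
A voiced retroflex stop is [ɖ], so the surface segment is [ɖ].

[giɖni]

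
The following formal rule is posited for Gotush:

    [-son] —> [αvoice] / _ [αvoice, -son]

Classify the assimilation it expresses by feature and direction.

The shared variable α links the value of [voice] on the target to the same value on the neighbouring segment, so voicing is the feature that assimilates.
The conditioning segment sits to the right of the focus bar, meaning the trigger follows the segment that changes — regressive assimilation.

regressive voicing assimilation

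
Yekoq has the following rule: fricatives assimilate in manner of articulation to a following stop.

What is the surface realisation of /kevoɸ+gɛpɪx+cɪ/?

The rule targets /ɸ/ (voiceless bilabial fricative), which sits before the trigger /g/ (stop).
A voiceless bilabial stop is [p], so the surface segment is [p].
The same rule applies at the second boundary: /x/ → [k] next to /c/.

[kevopgɛpɪkcɪ]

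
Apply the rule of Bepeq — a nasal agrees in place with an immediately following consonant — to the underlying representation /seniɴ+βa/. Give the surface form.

[senimβa]

The rule targets /ɴ/ (voiced uvular nasal), which sits before the trigger /β/ (bilabial).
A voiced bilabial nasal is [m], so the surface segment is [m].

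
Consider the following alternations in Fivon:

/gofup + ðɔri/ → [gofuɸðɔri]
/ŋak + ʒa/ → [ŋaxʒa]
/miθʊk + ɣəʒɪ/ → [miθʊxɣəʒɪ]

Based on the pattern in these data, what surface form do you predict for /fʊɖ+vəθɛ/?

[fʊʐvəθɛ]

The data show regressive manner assimilation: /p/ → [ɸ] before /ð/; /k/ → [x] before /ʒ/; /k/ → [x] before /ɣ/. In each pair only manner changes, matching the following consonant, while place and voice stay constant.
/ɖ/ is a voiced retroflex stop. The following trigger /v/ is a fricative, so /ɖ/ must become a fricative as well.
The voiced retroflex fricative is [ʐ], so /ɖ/ → [ʐ].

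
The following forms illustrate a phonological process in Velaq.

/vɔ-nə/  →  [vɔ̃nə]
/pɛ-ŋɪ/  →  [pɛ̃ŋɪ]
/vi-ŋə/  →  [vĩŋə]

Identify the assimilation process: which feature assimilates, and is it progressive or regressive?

The vowel /ɔ/ surfaces as nasalised [ɔ̃] next to the following nasal /n/ — it has acquired the [+nasal] feature of its neighbour.
Likewise in the remaining data: /ɛ/ → [ɛ̃] before /ŋ/; /i/ → [ĩ] before /ŋ/ — each time a vowel is nasalised next to a following nasal.
Because the conditioning nasal is to the right of the vowel that changes, the process is regressive (anticipatory).

regressive nasality assimilation (vowel nasalisation)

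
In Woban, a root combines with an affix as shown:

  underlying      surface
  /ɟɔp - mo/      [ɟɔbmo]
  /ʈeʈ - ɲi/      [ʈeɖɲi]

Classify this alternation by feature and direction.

Comparing underlying and surface forms, /p/ → [b] is the alternation; the neighbouring /m/ is constant.
The change voiceless → voiced matches the voicing of the following /m/, identifying this as voicing assimilation.
Place and manner are unchanged, so the assimilation is partial, not total.
The same holds elsewhere in the data: /ʈ/ → [ɖ] before /ɲ/ (voiceless → voiced, matching voiced) — only voicing changes, and always toward the following segment.
Since the segment that changes precedes the conditioning segment, the assimilation is regressive.

regressive voicing assimilation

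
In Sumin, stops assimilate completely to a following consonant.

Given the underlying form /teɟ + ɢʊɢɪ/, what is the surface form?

/ɟ/ is the segment targeted by the rule; it sits immediately before /ɢ/, so it assimilates completely and surfaces as [ɢ].

[teɢɢʊɢɪ]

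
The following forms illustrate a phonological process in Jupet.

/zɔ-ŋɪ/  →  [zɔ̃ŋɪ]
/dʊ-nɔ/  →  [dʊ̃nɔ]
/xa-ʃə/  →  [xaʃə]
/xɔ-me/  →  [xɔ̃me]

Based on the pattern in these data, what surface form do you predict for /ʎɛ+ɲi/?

The data show regressive nasality assimilation (vowel nasalisation): /ɔ/ → [ɔ̃] before /ŋ/; /ʊ/ → [ʊ̃] before /n/; /ɔ/ → [ɔ̃] before /m/ — a vowel is nasalised by an immediately following nasal consonant.
No change occurs in [xaʃə] because the vowel at the boundary is adjacent to an oral consonant, not a nasal (/a/ next to /ʃ/).
The vowel /ɛ/ is adjacent to the following nasal /ɲ/, so it acquires [+nasal] and surfaces as [ɛ̃].

[ʎɛ̃ɲi]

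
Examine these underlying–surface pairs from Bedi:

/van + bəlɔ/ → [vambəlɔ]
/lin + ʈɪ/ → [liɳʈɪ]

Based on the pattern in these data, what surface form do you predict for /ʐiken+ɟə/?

[ʐikeɲɟə]

The data show regressive place assimilation: /n/ → [m] before /b/; /n/ → [ɳ] before /ʈ/. In each pair only place changes, matching the following consonant, while manner and voice stay constant.
/n/ is a voiced alveolar nasal. The following trigger /ɟ/ is palatal, so /n/ must become palatal as well.
The voiced palatal nasal is [ɲ], so /n/ → [ɲ].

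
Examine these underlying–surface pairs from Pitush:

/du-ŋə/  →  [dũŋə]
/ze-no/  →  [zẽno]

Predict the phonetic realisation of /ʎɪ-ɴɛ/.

[ʎɪ̃ɴɛ]

The data show regressive nasality assimilation (vowel nasalisation): /u/ → [ũ] before /ŋ/; /e/ → [ẽ] before /n/ — a vowel is nasalised by an immediately following nasal consonant.
/ɪ/ sits next to the nasal /ɴ/ and is therefore nasalised to [ɪ̃].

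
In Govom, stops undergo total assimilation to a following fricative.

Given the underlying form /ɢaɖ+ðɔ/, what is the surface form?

[ɢaððɔ]

/ɖ/ is the segment targeted by the rule; it sits immediately before /ð/, so it assimilates completely and surfaces as [ð].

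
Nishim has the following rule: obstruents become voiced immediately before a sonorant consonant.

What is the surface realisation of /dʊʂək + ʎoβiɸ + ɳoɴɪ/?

The rule targets /k/ (voiceless velar stop), which sits before the trigger /ʎ/ (voiced).
The voiced velar stop is [g], so /k/ → [g].
The same rule applies at the second boundary: /ɸ/ → [β] next to /ɳ/.

[dʊʂəgʎoβiβɳoɴɪ]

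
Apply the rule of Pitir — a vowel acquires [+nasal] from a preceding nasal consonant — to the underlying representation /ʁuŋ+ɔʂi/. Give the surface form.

[ʁuŋɔ̃ʂi]

The vowel /ɔ/ is adjacent to the preceding nasal /ŋ/, so it acquires [+nasal] and surfaces as [ɔ̃].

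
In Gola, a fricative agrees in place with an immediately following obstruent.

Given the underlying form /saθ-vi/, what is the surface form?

The rule targets /θ/ (voiceless dental fricative), which sits before the trigger /v/ (labiodental).
Changing only its place to labiodental gives [f] — the voiceless labiodental fricative.

[safvi]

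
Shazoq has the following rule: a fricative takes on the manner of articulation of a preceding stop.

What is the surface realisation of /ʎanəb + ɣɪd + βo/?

[ʎanəbgɪdbo]

The rule targets /ɣ/ (voiced velar fricative), which sits after the trigger /b/ (stop).
Changing only its manner to stop gives [g] — the voiced velar stop.
At the second juncture, /β/ likewise becomes [b] adjacent to /d/.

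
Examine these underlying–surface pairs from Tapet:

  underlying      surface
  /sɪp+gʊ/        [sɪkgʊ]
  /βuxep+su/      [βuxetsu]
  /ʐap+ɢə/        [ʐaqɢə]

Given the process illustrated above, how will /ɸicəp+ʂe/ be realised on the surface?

[ɸicəʈʂe]

The data show regressive place assimilation: /p/ → [k] before /g/; /p/ → [t] before /s/; /p/ → [q] before /ɢ/. In each pair only place changes, matching the following consonant, while manner and voice stay constant.
/p/ is a voiceless bilabial stop. The following trigger /ʂ/ is retroflex, so /p/ must become retroflex as well.
Changing only its place to retroflex gives [ʈ] — the voiceless retroflex stop.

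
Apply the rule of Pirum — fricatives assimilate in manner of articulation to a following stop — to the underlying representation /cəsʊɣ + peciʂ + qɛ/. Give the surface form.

/ɣ/ is a voiced velar fricative. The following trigger /p/ is a stop, so /ɣ/ must become a stop as well.
The voiced velar stop is [g], so /ɣ/ → [g].
At the second juncture, /ʂ/ likewise becomes [ʈ] adjacent to /q/.

[cəsʊgpeciʈqɛ]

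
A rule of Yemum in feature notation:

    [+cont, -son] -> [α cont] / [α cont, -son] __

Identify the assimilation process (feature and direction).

The shared variable α links the value of [cont] on the target to that of the neighbouring obstruent. [cont] distinguishes stops from fricatives — a manner-of-articulation feature — so this is manner assimilation.
Since the environment is written before the underscore, the trigger precedes the target; the direction is progressive.

progressive manner assimilation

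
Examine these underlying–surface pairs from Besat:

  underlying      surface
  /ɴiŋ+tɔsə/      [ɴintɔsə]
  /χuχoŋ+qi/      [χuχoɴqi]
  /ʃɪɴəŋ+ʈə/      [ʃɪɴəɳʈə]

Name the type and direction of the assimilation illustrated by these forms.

regressive place assimilation

The segment that alternates is /ŋ/, which surfaces as [n] when adjacent to /t/.
The change velar → alveolar matches the place of the following /t/, identifying this as place assimilation.
Manner and voice are unchanged, so the assimilation is partial, not total.
Checking the remaining alternations: /ŋ/ → [ɴ] before /q/ (velar → uvular, matching uvular); /ŋ/ → [ɳ] before /ʈ/ (velar → retroflex, matching retroflex) — only place changes, and always toward the following segment.
The trigger is the following segment, so the direction is regressive (anticipatory).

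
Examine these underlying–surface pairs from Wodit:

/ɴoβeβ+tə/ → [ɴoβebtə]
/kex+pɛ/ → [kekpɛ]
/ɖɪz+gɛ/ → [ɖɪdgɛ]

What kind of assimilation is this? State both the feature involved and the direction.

regressive manner assimilation

The segment that alternates is /β/, which surfaces as [b] when adjacent to /t/.
The change fricative → stop matches the manner of the following /t/, identifying this as manner assimilation.
Place and voice are unchanged, so the assimilation is partial, not total.
Checking the remaining alternations: /x/ → [k] before /p/ (fricative → stop, matching a stop); /z/ → [d] before /g/ (fricative → stop, matching a stop) — only manner changes, and always toward the following segment.
The trigger is the following segment, so the direction is regressive (anticipatory).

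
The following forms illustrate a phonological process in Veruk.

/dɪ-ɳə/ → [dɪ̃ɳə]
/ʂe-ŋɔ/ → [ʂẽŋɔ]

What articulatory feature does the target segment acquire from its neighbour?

nasality

The vowel /ɪ/ surfaces as nasalised [ɪ̃] next to the following nasal /ɳ/ — it has acquired the [+nasal] feature of its neighbour.
Likewise in the remaining data: /e/ → [ẽ] before /ŋ/ — each time a vowel is nasalised next to a following nasal.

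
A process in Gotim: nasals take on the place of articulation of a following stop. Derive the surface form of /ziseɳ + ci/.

/ɳ/ is a voiced retroflex nasal. The following trigger /c/ is palatal, so /ɳ/ must become palatal as well.
Changing only its place to palatal gives [ɲ] — the voiced palatal nasal.

[ziseɲci]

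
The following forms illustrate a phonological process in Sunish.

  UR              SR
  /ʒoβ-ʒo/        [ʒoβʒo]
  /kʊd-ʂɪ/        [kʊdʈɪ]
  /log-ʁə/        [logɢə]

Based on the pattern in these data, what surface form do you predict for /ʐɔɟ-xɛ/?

[ʐɔɟkɛ]

The data show progressive manner assimilation: /ʂ/ → [ʈ] after /d/; /ʁ/ → [ɢ] after /g/. In each pair only manner changes, matching the preceding consonant, while place and voice stay constant.
Nothing changes in [ʒoβʒo]: there the adjacent consonants already agree in manner (/ʒ/ and /β/ are both fricatives), so this form is consistent with the same rule.
The rule targets /x/ (voiceless velar fricative), which sits after the trigger /ɟ/ (stop).
The voiceless velar stop is [k], so /x/ → [k].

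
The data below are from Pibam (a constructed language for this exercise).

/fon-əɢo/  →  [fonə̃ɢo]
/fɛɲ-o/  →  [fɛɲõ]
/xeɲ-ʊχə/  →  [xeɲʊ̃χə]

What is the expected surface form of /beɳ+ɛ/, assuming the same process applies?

The data show progressive nasality assimilation (vowel nasalisation): /ə/ → [ə̃] after /n/; /o/ → [õ] after /ɲ/; /ʊ/ → [ʊ̃] after /ɲ/ — a vowel is nasalised by an immediately preceding nasal consonant.
/ɛ/ sits next to the nasal /ɳ/ and is therefore nasalised to [ɛ̃].

[beɳɛ̃]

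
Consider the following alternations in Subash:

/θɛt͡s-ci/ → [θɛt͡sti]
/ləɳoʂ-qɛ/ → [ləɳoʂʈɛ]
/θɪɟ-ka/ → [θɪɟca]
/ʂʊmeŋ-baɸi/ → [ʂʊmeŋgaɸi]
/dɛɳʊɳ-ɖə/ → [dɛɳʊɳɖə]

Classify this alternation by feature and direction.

progressive place assimilation

Underlying /c/ is realised as [t] next to /t͡s/; /t͡s/ itself does not change.
The change palatal → alveolar matches the place of the preceding /t͡s/, identifying this as place assimilation.
Manner and voice are unchanged, so the assimilation is partial, not total.
The same holds elsewhere in the data: /q/ → [ʈ] after /ʂ/ (uvular → retroflex, matching retroflex); /k/ → [c] after /ɟ/ (velar → palatal, matching palatal); /b/ → [g] after /ŋ/ (bilabial → velar, matching velar) — only place changes, and always toward the preceding segment.
Nothing changes in [dɛɳʊɳɖə]: there the adjacent consonants already agree in place (/ɖ/ and /ɳ/ are both retroflex), so this form is consistent with the same rule.
The trigger is the preceding segment, so the direction is progressive (perseverative).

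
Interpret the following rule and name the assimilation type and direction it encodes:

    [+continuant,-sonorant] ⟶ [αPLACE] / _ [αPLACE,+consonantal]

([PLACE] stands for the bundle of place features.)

regressive place assimilation

The rule copies the place features (abbreviated [PLACE]) from the environment onto the target, so the assimilating feature is place.
The conditioning segment sits to the right of the focus bar, meaning the trigger follows the segment that changes — regressive assimilation.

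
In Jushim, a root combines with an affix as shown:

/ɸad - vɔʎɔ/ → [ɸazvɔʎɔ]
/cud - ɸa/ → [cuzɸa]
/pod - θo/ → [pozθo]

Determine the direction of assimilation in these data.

Comparing underlying and surface forms, /d/ → [z] is the alternation; the neighbouring /v/ is constant.
/d/ is a stop while /v/ is a fricative; the output [z] is a fricative, matching the trigger — so the feature that spreads is manner.
The other alternating forms pattern the same way: /d/ → [z] before /ɸ/ (stop → fricative, matching a fricative); /d/ → [z] before /θ/ (stop → fricative, matching a fricative) — only manner changes, and always toward the following segment.
Since the segment that changes precedes the conditioning segment, the assimilation is regressive.

regressive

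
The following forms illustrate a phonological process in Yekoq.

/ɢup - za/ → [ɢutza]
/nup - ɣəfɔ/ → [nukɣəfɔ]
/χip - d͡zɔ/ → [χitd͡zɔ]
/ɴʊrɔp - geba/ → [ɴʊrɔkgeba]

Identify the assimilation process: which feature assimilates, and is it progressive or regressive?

Underlying /p/ is realised as [t] next to /z/; /z/ itself does not change.
The change bilabial → alveolar matches the place of the following /z/, identifying this as place assimilation.
Manner and voice are unchanged, so the assimilation is partial, not total.
The same holds elsewhere in the data: /p/ → [k] before /ɣ/ (bilabial → velar, matching velar); /p/ → [t] before /d͡z/ (bilabial → alveolar, matching alveolar); /p/ → [k] before /g/ (bilabial → velar, matching velar) — only place changes, and always toward the following segment.
Since the segment that changes precedes the conditioning segment, the assimilation is regressive.

regressive place assimilation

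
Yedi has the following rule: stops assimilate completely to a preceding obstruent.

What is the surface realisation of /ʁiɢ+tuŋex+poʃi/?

[ʁiɢɢuŋexxoʃi]

/t/ is the segment targeted by the rule; it sits immediately after /ɢ/, so it assimilates completely and surfaces as [ɢ].
At the second juncture, /p/ likewise becomes [x] adjacent to /x/.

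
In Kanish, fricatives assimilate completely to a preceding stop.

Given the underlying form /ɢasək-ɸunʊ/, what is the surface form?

[ɢasəkkunʊ]

/ɸ/ is the segment targeted by the rule; it sits immediately after /k/, so it assimilates completely and surfaces as [k].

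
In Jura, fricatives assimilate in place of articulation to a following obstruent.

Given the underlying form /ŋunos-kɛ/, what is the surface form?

[ŋunoxkɛ]

The rule targets /s/ (voiceless alveolar fricative), which sits before the trigger /k/ (velar).
The voiceless velar fricative is [x], so /s/ → [x].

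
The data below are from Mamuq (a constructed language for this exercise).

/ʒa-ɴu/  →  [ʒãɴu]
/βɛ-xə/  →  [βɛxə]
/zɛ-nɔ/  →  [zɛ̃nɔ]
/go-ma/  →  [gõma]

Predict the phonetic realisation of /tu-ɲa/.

[tũɲa]

The data show regressive nasality assimilation (vowel nasalisation): /a/ → [ã] before /ɴ/; /ɛ/ → [ɛ̃] before /n/; /o/ → [õ] before /m/ — a vowel is nasalised by an immediately following nasal consonant.
No change occurs in [βɛxə] because the vowel at the boundary is adjacent to an oral consonant, not a nasal (/ɛ/ next to /x/).
/u/ sits next to the nasal /ɲ/ and is therefore nasalised to [ũ].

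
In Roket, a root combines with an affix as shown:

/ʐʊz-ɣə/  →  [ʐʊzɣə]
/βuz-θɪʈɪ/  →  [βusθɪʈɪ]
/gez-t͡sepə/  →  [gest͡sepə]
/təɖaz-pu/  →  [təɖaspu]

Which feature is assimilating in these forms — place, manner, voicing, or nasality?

voicing

Comparing underlying and surface forms, /z/ → [s] is the alternation; the neighbouring /θ/ is constant.
The change voiced → voiceless matches the voicing of the following /θ/, identifying this as voicing assimilation.
The other alternating forms pattern the same way: /z/ → [s] before /t͡s/ (voiced → voiceless, matching voiceless); /z/ → [s] before /p/ (voiced → voiceless, matching voiceless) — only voicing changes, and always toward the following segment.
Nothing changes in [ʐʊzɣə]: there the adjacent consonants already agree in voicing (/z/ and /ɣ/ are both voiced), so this form is consistent with the same rule.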